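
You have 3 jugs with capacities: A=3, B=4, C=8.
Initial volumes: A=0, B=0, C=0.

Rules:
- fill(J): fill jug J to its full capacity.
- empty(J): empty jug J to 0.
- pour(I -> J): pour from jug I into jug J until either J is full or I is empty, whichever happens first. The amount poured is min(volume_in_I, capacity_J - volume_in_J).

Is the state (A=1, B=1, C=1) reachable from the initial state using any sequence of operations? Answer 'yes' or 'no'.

Answer: no

Derivation:
BFS explored all 138 reachable states.
Reachable set includes: (0,0,0), (0,0,1), (0,0,2), (0,0,3), (0,0,4), (0,0,5), (0,0,6), (0,0,7), (0,0,8), (0,1,0), (0,1,1), (0,1,2) ...
Target (A=1, B=1, C=1) not in reachable set → no.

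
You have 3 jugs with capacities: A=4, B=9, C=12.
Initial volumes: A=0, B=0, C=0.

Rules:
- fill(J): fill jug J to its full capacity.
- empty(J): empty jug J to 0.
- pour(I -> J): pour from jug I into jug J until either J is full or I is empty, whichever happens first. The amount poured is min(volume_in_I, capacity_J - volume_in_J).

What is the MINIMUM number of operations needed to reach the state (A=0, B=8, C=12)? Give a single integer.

BFS from (A=0, B=0, C=0). One shortest path:
  1. fill(A) -> (A=4 B=0 C=0)
  2. fill(C) -> (A=4 B=0 C=12)
  3. pour(A -> B) -> (A=0 B=4 C=12)
  4. fill(A) -> (A=4 B=4 C=12)
  5. pour(A -> B) -> (A=0 B=8 C=12)
Reached target in 5 moves.

Answer: 5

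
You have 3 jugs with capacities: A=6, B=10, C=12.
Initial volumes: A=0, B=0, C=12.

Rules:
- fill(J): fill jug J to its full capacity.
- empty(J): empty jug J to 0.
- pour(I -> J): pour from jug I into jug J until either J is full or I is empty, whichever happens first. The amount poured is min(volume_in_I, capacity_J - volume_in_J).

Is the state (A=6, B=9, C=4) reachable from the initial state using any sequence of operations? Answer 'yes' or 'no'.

Answer: no

Derivation:
BFS explored all 128 reachable states.
Reachable set includes: (0,0,0), (0,0,2), (0,0,4), (0,0,6), (0,0,8), (0,0,10), (0,0,12), (0,2,0), (0,2,2), (0,2,4), (0,2,6), (0,2,8) ...
Target (A=6, B=9, C=4) not in reachable set → no.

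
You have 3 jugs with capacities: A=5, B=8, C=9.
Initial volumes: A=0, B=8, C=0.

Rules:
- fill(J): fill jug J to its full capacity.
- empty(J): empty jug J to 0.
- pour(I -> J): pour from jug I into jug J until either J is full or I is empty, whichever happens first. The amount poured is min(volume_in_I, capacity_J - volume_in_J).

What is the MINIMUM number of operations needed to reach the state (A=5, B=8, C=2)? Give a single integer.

Answer: 7

Derivation:
BFS from (A=0, B=8, C=0). One shortest path:
  1. fill(A) -> (A=5 B=8 C=0)
  2. empty(B) -> (A=5 B=0 C=0)
  3. pour(A -> B) -> (A=0 B=5 C=0)
  4. fill(A) -> (A=5 B=5 C=0)
  5. pour(A -> B) -> (A=2 B=8 C=0)
  6. pour(A -> C) -> (A=0 B=8 C=2)
  7. fill(A) -> (A=5 B=8 C=2)
Reached target in 7 moves.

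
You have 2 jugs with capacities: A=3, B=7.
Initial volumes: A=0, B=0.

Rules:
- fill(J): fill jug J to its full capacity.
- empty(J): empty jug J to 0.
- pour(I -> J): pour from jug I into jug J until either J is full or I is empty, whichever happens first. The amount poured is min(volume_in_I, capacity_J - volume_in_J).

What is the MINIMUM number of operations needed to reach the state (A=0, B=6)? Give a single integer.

BFS from (A=0, B=0). One shortest path:
  1. fill(A) -> (A=3 B=0)
  2. pour(A -> B) -> (A=0 B=3)
  3. fill(A) -> (A=3 B=3)
  4. pour(A -> B) -> (A=0 B=6)
Reached target in 4 moves.

Answer: 4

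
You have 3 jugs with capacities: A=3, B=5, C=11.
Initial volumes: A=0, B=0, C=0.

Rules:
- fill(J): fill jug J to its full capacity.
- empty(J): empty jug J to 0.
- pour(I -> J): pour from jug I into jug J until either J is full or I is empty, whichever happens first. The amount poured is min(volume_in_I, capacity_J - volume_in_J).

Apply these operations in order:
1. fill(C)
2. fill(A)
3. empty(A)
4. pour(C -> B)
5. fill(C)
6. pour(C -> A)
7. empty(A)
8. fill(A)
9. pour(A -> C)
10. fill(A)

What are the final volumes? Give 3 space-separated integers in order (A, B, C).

Answer: 3 5 11

Derivation:
Step 1: fill(C) -> (A=0 B=0 C=11)
Step 2: fill(A) -> (A=3 B=0 C=11)
Step 3: empty(A) -> (A=0 B=0 C=11)
Step 4: pour(C -> B) -> (A=0 B=5 C=6)
Step 5: fill(C) -> (A=0 B=5 C=11)
Step 6: pour(C -> A) -> (A=3 B=5 C=8)
Step 7: empty(A) -> (A=0 B=5 C=8)
Step 8: fill(A) -> (A=3 B=5 C=8)
Step 9: pour(A -> C) -> (A=0 B=5 C=11)
Step 10: fill(A) -> (A=3 B=5 C=11)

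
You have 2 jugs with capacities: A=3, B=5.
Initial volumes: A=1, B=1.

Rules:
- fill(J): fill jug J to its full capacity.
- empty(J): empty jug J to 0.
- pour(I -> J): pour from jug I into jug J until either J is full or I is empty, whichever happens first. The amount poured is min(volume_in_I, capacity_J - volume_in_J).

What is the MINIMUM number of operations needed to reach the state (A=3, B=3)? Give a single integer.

Answer: 2

Derivation:
BFS from (A=1, B=1). One shortest path:
  1. fill(B) -> (A=1 B=5)
  2. pour(B -> A) -> (A=3 B=3)
Reached target in 2 moves.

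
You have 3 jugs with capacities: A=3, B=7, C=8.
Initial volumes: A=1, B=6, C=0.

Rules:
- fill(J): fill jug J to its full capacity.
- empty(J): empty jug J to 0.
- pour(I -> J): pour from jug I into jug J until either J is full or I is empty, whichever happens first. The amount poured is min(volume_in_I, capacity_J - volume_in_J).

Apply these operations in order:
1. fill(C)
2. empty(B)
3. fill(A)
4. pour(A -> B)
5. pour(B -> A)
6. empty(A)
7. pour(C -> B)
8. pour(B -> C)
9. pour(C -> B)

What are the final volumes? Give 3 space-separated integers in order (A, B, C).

Step 1: fill(C) -> (A=1 B=6 C=8)
Step 2: empty(B) -> (A=1 B=0 C=8)
Step 3: fill(A) -> (A=3 B=0 C=8)
Step 4: pour(A -> B) -> (A=0 B=3 C=8)
Step 5: pour(B -> A) -> (A=3 B=0 C=8)
Step 6: empty(A) -> (A=0 B=0 C=8)
Step 7: pour(C -> B) -> (A=0 B=7 C=1)
Step 8: pour(B -> C) -> (A=0 B=0 C=8)
Step 9: pour(C -> B) -> (A=0 B=7 C=1)

Answer: 0 7 1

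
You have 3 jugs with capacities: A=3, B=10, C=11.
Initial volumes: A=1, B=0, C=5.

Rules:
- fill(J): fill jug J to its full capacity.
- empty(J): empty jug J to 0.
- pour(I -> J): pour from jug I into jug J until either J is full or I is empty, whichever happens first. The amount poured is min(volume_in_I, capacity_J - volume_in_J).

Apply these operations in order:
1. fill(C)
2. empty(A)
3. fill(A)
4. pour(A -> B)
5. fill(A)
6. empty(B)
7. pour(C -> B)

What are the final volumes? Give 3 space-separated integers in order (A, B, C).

Step 1: fill(C) -> (A=1 B=0 C=11)
Step 2: empty(A) -> (A=0 B=0 C=11)
Step 3: fill(A) -> (A=3 B=0 C=11)
Step 4: pour(A -> B) -> (A=0 B=3 C=11)
Step 5: fill(A) -> (A=3 B=3 C=11)
Step 6: empty(B) -> (A=3 B=0 C=11)
Step 7: pour(C -> B) -> (A=3 B=10 C=1)

Answer: 3 10 1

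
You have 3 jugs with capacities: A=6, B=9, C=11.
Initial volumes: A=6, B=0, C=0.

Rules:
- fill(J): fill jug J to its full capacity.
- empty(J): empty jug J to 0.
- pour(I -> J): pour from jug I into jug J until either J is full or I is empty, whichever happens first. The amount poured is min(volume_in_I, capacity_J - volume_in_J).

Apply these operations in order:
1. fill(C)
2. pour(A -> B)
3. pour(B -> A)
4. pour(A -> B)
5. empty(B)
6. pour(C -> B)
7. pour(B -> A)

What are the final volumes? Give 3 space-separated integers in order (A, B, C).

Step 1: fill(C) -> (A=6 B=0 C=11)
Step 2: pour(A -> B) -> (A=0 B=6 C=11)
Step 3: pour(B -> A) -> (A=6 B=0 C=11)
Step 4: pour(A -> B) -> (A=0 B=6 C=11)
Step 5: empty(B) -> (A=0 B=0 C=11)
Step 6: pour(C -> B) -> (A=0 B=9 C=2)
Step 7: pour(B -> A) -> (A=6 B=3 C=2)

Answer: 6 3 2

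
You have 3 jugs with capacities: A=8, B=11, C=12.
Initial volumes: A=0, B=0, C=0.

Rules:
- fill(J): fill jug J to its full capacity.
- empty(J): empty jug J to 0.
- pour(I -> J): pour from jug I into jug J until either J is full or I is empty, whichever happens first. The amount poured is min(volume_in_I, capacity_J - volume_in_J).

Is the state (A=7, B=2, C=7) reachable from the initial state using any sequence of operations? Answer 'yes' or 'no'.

BFS explored all 634 reachable states.
Reachable set includes: (0,0,0), (0,0,1), (0,0,2), (0,0,3), (0,0,4), (0,0,5), (0,0,6), (0,0,7), (0,0,8), (0,0,9), (0,0,10), (0,0,11) ...
Target (A=7, B=2, C=7) not in reachable set → no.

Answer: no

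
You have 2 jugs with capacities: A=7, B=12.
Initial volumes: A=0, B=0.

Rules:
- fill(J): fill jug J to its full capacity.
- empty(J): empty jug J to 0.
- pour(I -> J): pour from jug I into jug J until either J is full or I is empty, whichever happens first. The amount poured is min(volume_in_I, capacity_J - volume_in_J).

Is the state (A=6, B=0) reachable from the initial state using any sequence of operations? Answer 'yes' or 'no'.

Answer: yes

Derivation:
BFS from (A=0, B=0):
  1. fill(A) -> (A=7 B=0)
  2. pour(A -> B) -> (A=0 B=7)
  3. fill(A) -> (A=7 B=7)
  4. pour(A -> B) -> (A=2 B=12)
  5. empty(B) -> (A=2 B=0)
  6. pour(A -> B) -> (A=0 B=2)
  7. fill(A) -> (A=7 B=2)
  8. pour(A -> B) -> (A=0 B=9)
  9. fill(A) -> (A=7 B=9)
  10. pour(A -> B) -> (A=4 B=12)
  11. empty(B) -> (A=4 B=0)
  12. pour(A -> B) -> (A=0 B=4)
  13. fill(A) -> (A=7 B=4)
  14. pour(A -> B) -> (A=0 B=11)
  15. fill(A) -> (A=7 B=11)
  16. pour(A -> B) -> (A=6 B=12)
  17. empty(B) -> (A=6 B=0)
Target reached → yes.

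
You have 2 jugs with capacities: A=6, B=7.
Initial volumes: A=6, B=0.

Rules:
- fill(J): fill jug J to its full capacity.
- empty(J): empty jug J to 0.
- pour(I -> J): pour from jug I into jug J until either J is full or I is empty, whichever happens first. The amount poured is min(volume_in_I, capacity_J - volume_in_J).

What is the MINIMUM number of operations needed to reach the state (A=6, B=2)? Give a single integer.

BFS from (A=6, B=0). One shortest path:
  1. empty(A) -> (A=0 B=0)
  2. fill(B) -> (A=0 B=7)
  3. pour(B -> A) -> (A=6 B=1)
  4. empty(A) -> (A=0 B=1)
  5. pour(B -> A) -> (A=1 B=0)
  6. fill(B) -> (A=1 B=7)
  7. pour(B -> A) -> (A=6 B=2)
Reached target in 7 moves.

Answer: 7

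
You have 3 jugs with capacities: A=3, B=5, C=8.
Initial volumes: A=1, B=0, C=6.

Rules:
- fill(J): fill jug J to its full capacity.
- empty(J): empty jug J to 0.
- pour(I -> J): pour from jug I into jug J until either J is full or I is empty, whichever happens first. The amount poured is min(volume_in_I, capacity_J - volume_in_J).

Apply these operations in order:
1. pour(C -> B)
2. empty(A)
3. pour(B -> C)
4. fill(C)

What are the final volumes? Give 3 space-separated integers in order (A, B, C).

Answer: 0 0 8

Derivation:
Step 1: pour(C -> B) -> (A=1 B=5 C=1)
Step 2: empty(A) -> (A=0 B=5 C=1)
Step 3: pour(B -> C) -> (A=0 B=0 C=6)
Step 4: fill(C) -> (A=0 B=0 C=8)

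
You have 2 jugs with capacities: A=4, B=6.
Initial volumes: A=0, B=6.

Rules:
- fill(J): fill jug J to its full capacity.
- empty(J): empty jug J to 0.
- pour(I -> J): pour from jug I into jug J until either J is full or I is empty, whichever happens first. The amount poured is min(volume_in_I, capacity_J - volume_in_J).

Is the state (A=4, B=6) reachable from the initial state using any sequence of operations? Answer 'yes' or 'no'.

BFS from (A=0, B=6):
  1. fill(A) -> (A=4 B=6)
Target reached → yes.

Answer: yes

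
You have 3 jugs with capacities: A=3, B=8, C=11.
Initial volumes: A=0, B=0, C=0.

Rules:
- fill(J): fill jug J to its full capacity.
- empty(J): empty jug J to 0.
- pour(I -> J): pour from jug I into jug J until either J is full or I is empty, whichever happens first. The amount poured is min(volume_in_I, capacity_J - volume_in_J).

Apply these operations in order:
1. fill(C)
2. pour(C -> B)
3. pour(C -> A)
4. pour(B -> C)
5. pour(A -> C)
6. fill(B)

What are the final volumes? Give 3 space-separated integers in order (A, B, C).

Step 1: fill(C) -> (A=0 B=0 C=11)
Step 2: pour(C -> B) -> (A=0 B=8 C=3)
Step 3: pour(C -> A) -> (A=3 B=8 C=0)
Step 4: pour(B -> C) -> (A=3 B=0 C=8)
Step 5: pour(A -> C) -> (A=0 B=0 C=11)
Step 6: fill(B) -> (A=0 B=8 C=11)

Answer: 0 8 11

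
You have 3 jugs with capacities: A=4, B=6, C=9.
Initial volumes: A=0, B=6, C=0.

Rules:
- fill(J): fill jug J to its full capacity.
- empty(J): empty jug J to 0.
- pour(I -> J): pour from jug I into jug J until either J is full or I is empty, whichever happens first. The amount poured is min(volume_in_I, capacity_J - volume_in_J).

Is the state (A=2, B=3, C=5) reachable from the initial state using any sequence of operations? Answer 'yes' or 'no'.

Answer: no

Derivation:
BFS explored all 230 reachable states.
Reachable set includes: (0,0,0), (0,0,1), (0,0,2), (0,0,3), (0,0,4), (0,0,5), (0,0,6), (0,0,7), (0,0,8), (0,0,9), (0,1,0), (0,1,1) ...
Target (A=2, B=3, C=5) not in reachable set → no.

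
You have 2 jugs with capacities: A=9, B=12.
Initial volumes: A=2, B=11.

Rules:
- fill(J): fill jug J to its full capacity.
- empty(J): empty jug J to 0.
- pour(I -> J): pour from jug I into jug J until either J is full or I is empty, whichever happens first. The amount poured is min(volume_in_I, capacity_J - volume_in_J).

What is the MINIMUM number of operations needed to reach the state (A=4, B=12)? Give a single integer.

BFS from (A=2, B=11). One shortest path:
  1. pour(B -> A) -> (A=9 B=4)
  2. empty(A) -> (A=0 B=4)
  3. pour(B -> A) -> (A=4 B=0)
  4. fill(B) -> (A=4 B=12)
Reached target in 4 moves.

Answer: 4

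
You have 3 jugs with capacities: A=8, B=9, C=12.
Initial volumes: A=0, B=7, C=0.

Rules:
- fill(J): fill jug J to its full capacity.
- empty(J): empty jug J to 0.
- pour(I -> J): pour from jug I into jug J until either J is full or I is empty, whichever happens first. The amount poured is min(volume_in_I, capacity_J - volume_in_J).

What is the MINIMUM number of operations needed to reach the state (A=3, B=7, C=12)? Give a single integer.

BFS from (A=0, B=7, C=0). One shortest path:
  1. fill(C) -> (A=0 B=7 C=12)
  2. pour(B -> A) -> (A=7 B=0 C=12)
  3. pour(C -> B) -> (A=7 B=9 C=3)
  4. empty(B) -> (A=7 B=0 C=3)
  5. pour(A -> B) -> (A=0 B=7 C=3)
  6. pour(C -> A) -> (A=3 B=7 C=0)
  7. fill(C) -> (A=3 B=7 C=12)
Reached target in 7 moves.

Answer: 7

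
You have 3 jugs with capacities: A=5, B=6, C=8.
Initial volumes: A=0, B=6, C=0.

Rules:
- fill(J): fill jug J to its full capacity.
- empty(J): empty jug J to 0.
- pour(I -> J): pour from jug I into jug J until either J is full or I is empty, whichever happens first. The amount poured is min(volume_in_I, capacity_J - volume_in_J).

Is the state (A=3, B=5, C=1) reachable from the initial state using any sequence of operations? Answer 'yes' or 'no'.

BFS explored all 238 reachable states.
Reachable set includes: (0,0,0), (0,0,1), (0,0,2), (0,0,3), (0,0,4), (0,0,5), (0,0,6), (0,0,7), (0,0,8), (0,1,0), (0,1,1), (0,1,2) ...
Target (A=3, B=5, C=1) not in reachable set → no.

Answer: no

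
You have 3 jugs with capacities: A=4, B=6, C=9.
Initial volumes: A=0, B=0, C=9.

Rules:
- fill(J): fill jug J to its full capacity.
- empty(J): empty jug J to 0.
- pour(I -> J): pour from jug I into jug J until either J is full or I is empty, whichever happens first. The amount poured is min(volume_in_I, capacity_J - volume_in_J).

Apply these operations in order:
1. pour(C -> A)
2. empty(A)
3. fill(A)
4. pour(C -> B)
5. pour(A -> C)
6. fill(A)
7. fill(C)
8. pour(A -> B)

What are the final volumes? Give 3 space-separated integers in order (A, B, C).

Answer: 3 6 9

Derivation:
Step 1: pour(C -> A) -> (A=4 B=0 C=5)
Step 2: empty(A) -> (A=0 B=0 C=5)
Step 3: fill(A) -> (A=4 B=0 C=5)
Step 4: pour(C -> B) -> (A=4 B=5 C=0)
Step 5: pour(A -> C) -> (A=0 B=5 C=4)
Step 6: fill(A) -> (A=4 B=5 C=4)
Step 7: fill(C) -> (A=4 B=5 C=9)
Step 8: pour(A -> B) -> (A=3 B=6 C=9)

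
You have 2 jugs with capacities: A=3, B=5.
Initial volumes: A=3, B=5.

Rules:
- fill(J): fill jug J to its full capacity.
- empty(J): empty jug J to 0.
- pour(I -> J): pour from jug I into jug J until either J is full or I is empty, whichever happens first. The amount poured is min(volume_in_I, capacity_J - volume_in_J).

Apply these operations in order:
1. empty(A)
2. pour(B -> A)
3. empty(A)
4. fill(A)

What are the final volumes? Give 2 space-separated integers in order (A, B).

Step 1: empty(A) -> (A=0 B=5)
Step 2: pour(B -> A) -> (A=3 B=2)
Step 3: empty(A) -> (A=0 B=2)
Step 4: fill(A) -> (A=3 B=2)

Answer: 3 2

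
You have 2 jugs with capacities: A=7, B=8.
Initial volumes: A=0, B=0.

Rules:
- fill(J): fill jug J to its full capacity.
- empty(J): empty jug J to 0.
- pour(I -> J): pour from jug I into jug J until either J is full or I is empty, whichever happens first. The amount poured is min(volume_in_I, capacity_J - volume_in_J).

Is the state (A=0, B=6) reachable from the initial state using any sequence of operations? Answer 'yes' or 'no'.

BFS from (A=0, B=0):
  1. fill(A) -> (A=7 B=0)
  2. pour(A -> B) -> (A=0 B=7)
  3. fill(A) -> (A=7 B=7)
  4. pour(A -> B) -> (A=6 B=8)
  5. empty(B) -> (A=6 B=0)
  6. pour(A -> B) -> (A=0 B=6)
Target reached → yes.

Answer: yes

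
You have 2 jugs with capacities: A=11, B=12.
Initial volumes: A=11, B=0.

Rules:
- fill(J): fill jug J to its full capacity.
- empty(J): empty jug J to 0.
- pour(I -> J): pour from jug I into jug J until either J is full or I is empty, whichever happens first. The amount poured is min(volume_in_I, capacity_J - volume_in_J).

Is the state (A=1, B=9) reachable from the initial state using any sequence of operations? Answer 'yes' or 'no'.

Answer: no

Derivation:
BFS explored all 46 reachable states.
Reachable set includes: (0,0), (0,1), (0,2), (0,3), (0,4), (0,5), (0,6), (0,7), (0,8), (0,9), (0,10), (0,11) ...
Target (A=1, B=9) not in reachable set → no.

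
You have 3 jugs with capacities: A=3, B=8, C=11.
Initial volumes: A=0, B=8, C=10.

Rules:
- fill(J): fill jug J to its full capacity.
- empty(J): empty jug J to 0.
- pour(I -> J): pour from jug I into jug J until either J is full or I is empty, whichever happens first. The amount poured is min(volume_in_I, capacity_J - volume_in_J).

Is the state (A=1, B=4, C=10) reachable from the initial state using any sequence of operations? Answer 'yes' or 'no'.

BFS explored all 292 reachable states.
Reachable set includes: (0,0,0), (0,0,1), (0,0,2), (0,0,3), (0,0,4), (0,0,5), (0,0,6), (0,0,7), (0,0,8), (0,0,9), (0,0,10), (0,0,11) ...
Target (A=1, B=4, C=10) not in reachable set → no.

Answer: no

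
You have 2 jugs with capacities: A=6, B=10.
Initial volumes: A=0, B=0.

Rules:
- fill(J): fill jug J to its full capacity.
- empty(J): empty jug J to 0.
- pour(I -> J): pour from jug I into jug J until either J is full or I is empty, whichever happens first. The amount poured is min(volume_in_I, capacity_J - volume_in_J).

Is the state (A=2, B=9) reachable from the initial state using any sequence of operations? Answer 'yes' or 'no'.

Answer: no

Derivation:
BFS explored all 16 reachable states.
Reachable set includes: (0,0), (0,2), (0,4), (0,6), (0,8), (0,10), (2,0), (2,10), (4,0), (4,10), (6,0), (6,2) ...
Target (A=2, B=9) not in reachable set → no.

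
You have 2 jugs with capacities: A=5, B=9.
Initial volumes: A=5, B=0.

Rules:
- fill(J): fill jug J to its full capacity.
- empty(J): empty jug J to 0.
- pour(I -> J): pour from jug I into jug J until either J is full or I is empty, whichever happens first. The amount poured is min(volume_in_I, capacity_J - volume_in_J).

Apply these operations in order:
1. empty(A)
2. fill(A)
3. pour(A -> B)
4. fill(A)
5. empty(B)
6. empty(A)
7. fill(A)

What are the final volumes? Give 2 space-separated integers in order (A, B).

Step 1: empty(A) -> (A=0 B=0)
Step 2: fill(A) -> (A=5 B=0)
Step 3: pour(A -> B) -> (A=0 B=5)
Step 4: fill(A) -> (A=5 B=5)
Step 5: empty(B) -> (A=5 B=0)
Step 6: empty(A) -> (A=0 B=0)
Step 7: fill(A) -> (A=5 B=0)

Answer: 5 0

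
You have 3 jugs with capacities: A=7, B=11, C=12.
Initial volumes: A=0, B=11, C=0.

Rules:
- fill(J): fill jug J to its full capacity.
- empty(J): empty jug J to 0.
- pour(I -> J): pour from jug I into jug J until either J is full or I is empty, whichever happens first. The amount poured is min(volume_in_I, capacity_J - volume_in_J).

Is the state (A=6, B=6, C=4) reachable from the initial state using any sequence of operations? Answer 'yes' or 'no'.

BFS explored all 588 reachable states.
Reachable set includes: (0,0,0), (0,0,1), (0,0,2), (0,0,3), (0,0,4), (0,0,5), (0,0,6), (0,0,7), (0,0,8), (0,0,9), (0,0,10), (0,0,11) ...
Target (A=6, B=6, C=4) not in reachable set → no.

Answer: no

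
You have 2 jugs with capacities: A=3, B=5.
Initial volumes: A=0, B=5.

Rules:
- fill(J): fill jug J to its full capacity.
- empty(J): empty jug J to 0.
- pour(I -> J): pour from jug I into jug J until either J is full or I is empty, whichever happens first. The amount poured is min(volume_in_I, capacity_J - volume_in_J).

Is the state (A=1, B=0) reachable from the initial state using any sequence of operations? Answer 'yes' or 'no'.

Answer: yes

Derivation:
BFS from (A=0, B=5):
  1. fill(A) -> (A=3 B=5)
  2. empty(B) -> (A=3 B=0)
  3. pour(A -> B) -> (A=0 B=3)
  4. fill(A) -> (A=3 B=3)
  5. pour(A -> B) -> (A=1 B=5)
  6. empty(B) -> (A=1 B=0)
Target reached → yes.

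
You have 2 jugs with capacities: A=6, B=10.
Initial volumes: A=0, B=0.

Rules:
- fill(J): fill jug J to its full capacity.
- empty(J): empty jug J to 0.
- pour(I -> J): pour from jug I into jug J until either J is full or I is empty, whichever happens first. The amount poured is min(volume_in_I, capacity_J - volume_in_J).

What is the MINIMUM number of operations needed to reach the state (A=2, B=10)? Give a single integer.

Answer: 4

Derivation:
BFS from (A=0, B=0). One shortest path:
  1. fill(A) -> (A=6 B=0)
  2. pour(A -> B) -> (A=0 B=6)
  3. fill(A) -> (A=6 B=6)
  4. pour(A -> B) -> (A=2 B=10)
Reached target in 4 moves.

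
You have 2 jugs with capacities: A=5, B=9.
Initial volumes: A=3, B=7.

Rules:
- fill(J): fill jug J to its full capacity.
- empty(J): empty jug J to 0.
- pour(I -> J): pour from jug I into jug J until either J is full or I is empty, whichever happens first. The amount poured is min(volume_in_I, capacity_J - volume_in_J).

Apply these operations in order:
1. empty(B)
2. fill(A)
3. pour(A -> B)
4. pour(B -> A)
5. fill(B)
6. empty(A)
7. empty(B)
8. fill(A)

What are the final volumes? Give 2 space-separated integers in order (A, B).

Step 1: empty(B) -> (A=3 B=0)
Step 2: fill(A) -> (A=5 B=0)
Step 3: pour(A -> B) -> (A=0 B=5)
Step 4: pour(B -> A) -> (A=5 B=0)
Step 5: fill(B) -> (A=5 B=9)
Step 6: empty(A) -> (A=0 B=9)
Step 7: empty(B) -> (A=0 B=0)
Step 8: fill(A) -> (A=5 B=0)

Answer: 5 0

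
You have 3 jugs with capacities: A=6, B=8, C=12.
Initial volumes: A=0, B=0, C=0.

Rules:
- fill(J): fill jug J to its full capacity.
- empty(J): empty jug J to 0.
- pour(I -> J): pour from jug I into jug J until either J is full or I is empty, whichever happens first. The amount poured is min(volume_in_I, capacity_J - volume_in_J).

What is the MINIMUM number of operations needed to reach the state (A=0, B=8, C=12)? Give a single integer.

Answer: 2

Derivation:
BFS from (A=0, B=0, C=0). One shortest path:
  1. fill(B) -> (A=0 B=8 C=0)
  2. fill(C) -> (A=0 B=8 C=12)
Reached target in 2 moves.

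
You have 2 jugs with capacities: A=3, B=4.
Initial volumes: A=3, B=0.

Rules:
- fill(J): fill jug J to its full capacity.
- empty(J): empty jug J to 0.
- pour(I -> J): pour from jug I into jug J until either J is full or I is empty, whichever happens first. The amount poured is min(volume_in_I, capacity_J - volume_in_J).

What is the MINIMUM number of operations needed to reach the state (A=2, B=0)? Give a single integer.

Answer: 4

Derivation:
BFS from (A=3, B=0). One shortest path:
  1. pour(A -> B) -> (A=0 B=3)
  2. fill(A) -> (A=3 B=3)
  3. pour(A -> B) -> (A=2 B=4)
  4. empty(B) -> (A=2 B=0)
Reached target in 4 moves.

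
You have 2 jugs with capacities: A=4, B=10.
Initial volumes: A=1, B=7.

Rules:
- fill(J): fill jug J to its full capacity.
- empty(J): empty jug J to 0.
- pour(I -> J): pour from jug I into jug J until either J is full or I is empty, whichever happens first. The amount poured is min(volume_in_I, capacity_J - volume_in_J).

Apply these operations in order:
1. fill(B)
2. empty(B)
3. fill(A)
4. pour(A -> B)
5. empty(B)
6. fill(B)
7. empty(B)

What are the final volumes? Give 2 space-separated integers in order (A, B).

Step 1: fill(B) -> (A=1 B=10)
Step 2: empty(B) -> (A=1 B=0)
Step 3: fill(A) -> (A=4 B=0)
Step 4: pour(A -> B) -> (A=0 B=4)
Step 5: empty(B) -> (A=0 B=0)
Step 6: fill(B) -> (A=0 B=10)
Step 7: empty(B) -> (A=0 B=0)

Answer: 0 0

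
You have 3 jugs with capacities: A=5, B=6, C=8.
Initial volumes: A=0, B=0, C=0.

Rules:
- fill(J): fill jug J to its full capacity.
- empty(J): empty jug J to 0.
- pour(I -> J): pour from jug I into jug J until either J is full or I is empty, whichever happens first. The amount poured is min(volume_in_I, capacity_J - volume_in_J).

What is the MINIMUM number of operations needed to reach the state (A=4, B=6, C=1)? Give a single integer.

Answer: 6

Derivation:
BFS from (A=0, B=0, C=0). One shortest path:
  1. fill(A) -> (A=5 B=0 C=0)
  2. fill(B) -> (A=5 B=6 C=0)
  3. pour(B -> C) -> (A=5 B=0 C=6)
  4. pour(A -> B) -> (A=0 B=5 C=6)
  5. pour(C -> A) -> (A=5 B=5 C=1)
  6. pour(A -> B) -> (A=4 B=6 C=1)
Reached target in 6 moves.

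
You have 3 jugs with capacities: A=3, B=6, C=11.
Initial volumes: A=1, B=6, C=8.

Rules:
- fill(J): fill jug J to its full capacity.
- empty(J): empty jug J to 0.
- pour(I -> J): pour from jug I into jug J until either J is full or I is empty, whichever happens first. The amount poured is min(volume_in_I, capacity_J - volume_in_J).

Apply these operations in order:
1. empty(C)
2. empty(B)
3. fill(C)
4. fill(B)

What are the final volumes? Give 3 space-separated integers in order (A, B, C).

Answer: 1 6 11

Derivation:
Step 1: empty(C) -> (A=1 B=6 C=0)
Step 2: empty(B) -> (A=1 B=0 C=0)
Step 3: fill(C) -> (A=1 B=0 C=11)
Step 4: fill(B) -> (A=1 B=6 C=11)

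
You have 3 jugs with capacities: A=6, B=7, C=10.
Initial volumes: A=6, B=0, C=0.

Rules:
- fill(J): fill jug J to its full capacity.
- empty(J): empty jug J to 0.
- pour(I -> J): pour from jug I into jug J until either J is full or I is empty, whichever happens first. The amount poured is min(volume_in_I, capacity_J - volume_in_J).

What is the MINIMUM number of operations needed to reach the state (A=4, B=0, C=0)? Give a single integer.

BFS from (A=6, B=0, C=0). One shortest path:
  1. empty(A) -> (A=0 B=0 C=0)
  2. fill(C) -> (A=0 B=0 C=10)
  3. pour(C -> A) -> (A=6 B=0 C=4)
  4. empty(A) -> (A=0 B=0 C=4)
  5. pour(C -> A) -> (A=4 B=0 C=0)
Reached target in 5 moves.

Answer: 5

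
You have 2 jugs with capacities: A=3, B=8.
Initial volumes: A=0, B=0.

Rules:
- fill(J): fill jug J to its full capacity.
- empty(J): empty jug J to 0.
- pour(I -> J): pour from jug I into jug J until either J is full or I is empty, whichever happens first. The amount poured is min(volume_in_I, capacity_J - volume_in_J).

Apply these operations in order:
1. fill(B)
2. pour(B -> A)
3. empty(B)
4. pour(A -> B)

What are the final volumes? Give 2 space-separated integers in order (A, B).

Step 1: fill(B) -> (A=0 B=8)
Step 2: pour(B -> A) -> (A=3 B=5)
Step 3: empty(B) -> (A=3 B=0)
Step 4: pour(A -> B) -> (A=0 B=3)

Answer: 0 3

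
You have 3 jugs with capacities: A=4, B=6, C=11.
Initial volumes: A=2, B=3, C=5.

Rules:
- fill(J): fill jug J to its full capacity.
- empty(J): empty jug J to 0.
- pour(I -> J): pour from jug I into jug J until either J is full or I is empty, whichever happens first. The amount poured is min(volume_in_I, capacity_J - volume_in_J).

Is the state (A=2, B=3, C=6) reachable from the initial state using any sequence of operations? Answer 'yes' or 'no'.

Answer: no

Derivation:
BFS explored all 271 reachable states.
Reachable set includes: (0,0,0), (0,0,1), (0,0,2), (0,0,3), (0,0,4), (0,0,5), (0,0,6), (0,0,7), (0,0,8), (0,0,9), (0,0,10), (0,0,11) ...
Target (A=2, B=3, C=6) not in reachable set → no.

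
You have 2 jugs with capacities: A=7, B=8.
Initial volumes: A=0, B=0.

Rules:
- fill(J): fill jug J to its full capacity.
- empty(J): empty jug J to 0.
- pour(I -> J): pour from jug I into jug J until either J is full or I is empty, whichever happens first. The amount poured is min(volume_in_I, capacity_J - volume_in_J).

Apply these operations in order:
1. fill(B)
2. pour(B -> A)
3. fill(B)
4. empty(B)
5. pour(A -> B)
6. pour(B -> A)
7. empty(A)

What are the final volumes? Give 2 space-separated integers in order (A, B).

Answer: 0 0

Derivation:
Step 1: fill(B) -> (A=0 B=8)
Step 2: pour(B -> A) -> (A=7 B=1)
Step 3: fill(B) -> (A=7 B=8)
Step 4: empty(B) -> (A=7 B=0)
Step 5: pour(A -> B) -> (A=0 B=7)
Step 6: pour(B -> A) -> (A=7 B=0)
Step 7: empty(A) -> (A=0 B=0)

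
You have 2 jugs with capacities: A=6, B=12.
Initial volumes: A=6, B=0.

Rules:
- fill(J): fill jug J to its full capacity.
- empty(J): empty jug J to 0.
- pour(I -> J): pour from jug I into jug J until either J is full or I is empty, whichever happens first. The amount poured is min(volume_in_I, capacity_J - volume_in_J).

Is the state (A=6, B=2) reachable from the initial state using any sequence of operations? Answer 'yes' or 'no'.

Answer: no

Derivation:
BFS explored all 6 reachable states.
Reachable set includes: (0,0), (0,6), (0,12), (6,0), (6,6), (6,12)
Target (A=6, B=2) not in reachable set → no.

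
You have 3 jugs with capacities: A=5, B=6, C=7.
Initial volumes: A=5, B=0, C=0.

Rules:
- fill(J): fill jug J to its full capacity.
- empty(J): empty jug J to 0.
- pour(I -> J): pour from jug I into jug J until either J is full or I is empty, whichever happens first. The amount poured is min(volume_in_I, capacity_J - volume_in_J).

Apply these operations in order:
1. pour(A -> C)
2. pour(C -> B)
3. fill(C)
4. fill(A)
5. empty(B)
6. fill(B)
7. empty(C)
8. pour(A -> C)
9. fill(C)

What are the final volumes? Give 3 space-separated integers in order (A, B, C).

Answer: 0 6 7

Derivation:
Step 1: pour(A -> C) -> (A=0 B=0 C=5)
Step 2: pour(C -> B) -> (A=0 B=5 C=0)
Step 3: fill(C) -> (A=0 B=5 C=7)
Step 4: fill(A) -> (A=5 B=5 C=7)
Step 5: empty(B) -> (A=5 B=0 C=7)
Step 6: fill(B) -> (A=5 B=6 C=7)
Step 7: empty(C) -> (A=5 B=6 C=0)
Step 8: pour(A -> C) -> (A=0 B=6 C=5)
Step 9: fill(C) -> (A=0 B=6 C=7)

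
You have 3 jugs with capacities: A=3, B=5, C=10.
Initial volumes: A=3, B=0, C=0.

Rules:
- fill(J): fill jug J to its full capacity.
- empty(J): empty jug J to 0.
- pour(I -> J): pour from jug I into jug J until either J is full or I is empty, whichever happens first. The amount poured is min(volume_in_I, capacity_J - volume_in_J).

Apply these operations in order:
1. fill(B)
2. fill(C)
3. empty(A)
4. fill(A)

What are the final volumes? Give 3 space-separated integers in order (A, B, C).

Answer: 3 5 10

Derivation:
Step 1: fill(B) -> (A=3 B=5 C=0)
Step 2: fill(C) -> (A=3 B=5 C=10)
Step 3: empty(A) -> (A=0 B=5 C=10)
Step 4: fill(A) -> (A=3 B=5 C=10)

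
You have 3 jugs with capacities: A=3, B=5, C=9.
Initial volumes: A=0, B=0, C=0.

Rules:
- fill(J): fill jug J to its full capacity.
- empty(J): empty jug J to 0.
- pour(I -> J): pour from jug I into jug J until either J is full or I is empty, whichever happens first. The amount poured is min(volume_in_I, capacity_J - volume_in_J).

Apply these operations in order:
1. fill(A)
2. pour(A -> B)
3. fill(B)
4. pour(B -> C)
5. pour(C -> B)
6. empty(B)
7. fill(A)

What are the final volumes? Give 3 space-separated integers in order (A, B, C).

Answer: 3 0 0

Derivation:
Step 1: fill(A) -> (A=3 B=0 C=0)
Step 2: pour(A -> B) -> (A=0 B=3 C=0)
Step 3: fill(B) -> (A=0 B=5 C=0)
Step 4: pour(B -> C) -> (A=0 B=0 C=5)
Step 5: pour(C -> B) -> (A=0 B=5 C=0)
Step 6: empty(B) -> (A=0 B=0 C=0)
Step 7: fill(A) -> (A=3 B=0 C=0)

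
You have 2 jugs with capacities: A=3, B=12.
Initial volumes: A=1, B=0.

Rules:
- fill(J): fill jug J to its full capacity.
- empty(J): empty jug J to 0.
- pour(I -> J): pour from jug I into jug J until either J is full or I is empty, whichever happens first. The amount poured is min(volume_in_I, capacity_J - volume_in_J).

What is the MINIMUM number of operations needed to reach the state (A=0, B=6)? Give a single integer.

Answer: 4

Derivation:
BFS from (A=1, B=0). One shortest path:
  1. fill(A) -> (A=3 B=0)
  2. pour(A -> B) -> (A=0 B=3)
  3. fill(A) -> (A=3 B=3)
  4. pour(A -> B) -> (A=0 B=6)
Reached target in 4 moves.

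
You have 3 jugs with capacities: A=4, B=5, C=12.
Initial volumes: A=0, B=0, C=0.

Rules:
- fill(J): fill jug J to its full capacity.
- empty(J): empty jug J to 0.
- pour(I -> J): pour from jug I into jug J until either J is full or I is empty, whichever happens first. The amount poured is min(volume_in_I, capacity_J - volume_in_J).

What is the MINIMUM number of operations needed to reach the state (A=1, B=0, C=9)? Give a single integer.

BFS from (A=0, B=0, C=0). One shortest path:
  1. fill(B) -> (A=0 B=5 C=0)
  2. pour(B -> A) -> (A=4 B=1 C=0)
  3. pour(A -> C) -> (A=0 B=1 C=4)
  4. pour(B -> A) -> (A=1 B=0 C=4)
  5. fill(B) -> (A=1 B=5 C=4)
  6. pour(B -> C) -> (A=1 B=0 C=9)
Reached target in 6 moves.

Answer: 6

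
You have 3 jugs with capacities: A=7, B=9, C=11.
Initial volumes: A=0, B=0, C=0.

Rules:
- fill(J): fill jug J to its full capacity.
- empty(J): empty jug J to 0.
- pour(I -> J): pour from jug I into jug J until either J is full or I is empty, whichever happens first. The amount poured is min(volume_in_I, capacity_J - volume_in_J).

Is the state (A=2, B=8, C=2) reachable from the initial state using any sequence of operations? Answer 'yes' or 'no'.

BFS explored all 480 reachable states.
Reachable set includes: (0,0,0), (0,0,1), (0,0,2), (0,0,3), (0,0,4), (0,0,5), (0,0,6), (0,0,7), (0,0,8), (0,0,9), (0,0,10), (0,0,11) ...
Target (A=2, B=8, C=2) not in reachable set → no.

Answer: no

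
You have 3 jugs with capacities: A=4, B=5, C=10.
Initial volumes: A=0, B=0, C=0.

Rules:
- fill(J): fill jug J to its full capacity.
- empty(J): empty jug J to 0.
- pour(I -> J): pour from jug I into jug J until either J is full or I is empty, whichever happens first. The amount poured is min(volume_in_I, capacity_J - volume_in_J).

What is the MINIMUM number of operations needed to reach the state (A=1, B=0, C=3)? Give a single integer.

Answer: 8

Derivation:
BFS from (A=0, B=0, C=0). One shortest path:
  1. fill(A) -> (A=4 B=0 C=0)
  2. fill(B) -> (A=4 B=5 C=0)
  3. pour(A -> C) -> (A=0 B=5 C=4)
  4. pour(B -> A) -> (A=4 B=1 C=4)
  5. pour(A -> C) -> (A=0 B=1 C=8)
  6. pour(B -> A) -> (A=1 B=0 C=8)
  7. pour(C -> B) -> (A=1 B=5 C=3)
  8. empty(B) -> (A=1 B=0 C=3)
Reached target in 8 moves.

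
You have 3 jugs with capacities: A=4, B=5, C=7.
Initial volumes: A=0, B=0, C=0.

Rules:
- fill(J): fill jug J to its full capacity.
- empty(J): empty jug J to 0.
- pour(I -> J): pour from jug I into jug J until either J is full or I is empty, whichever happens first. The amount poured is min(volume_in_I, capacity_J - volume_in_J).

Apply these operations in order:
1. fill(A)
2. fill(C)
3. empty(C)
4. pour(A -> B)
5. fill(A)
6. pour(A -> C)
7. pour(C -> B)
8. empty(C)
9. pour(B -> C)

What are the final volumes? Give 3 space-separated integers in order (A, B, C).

Answer: 0 0 5

Derivation:
Step 1: fill(A) -> (A=4 B=0 C=0)
Step 2: fill(C) -> (A=4 B=0 C=7)
Step 3: empty(C) -> (A=4 B=0 C=0)
Step 4: pour(A -> B) -> (A=0 B=4 C=0)
Step 5: fill(A) -> (A=4 B=4 C=0)
Step 6: pour(A -> C) -> (A=0 B=4 C=4)
Step 7: pour(C -> B) -> (A=0 B=5 C=3)
Step 8: empty(C) -> (A=0 B=5 C=0)
Step 9: pour(B -> C) -> (A=0 B=0 C=5)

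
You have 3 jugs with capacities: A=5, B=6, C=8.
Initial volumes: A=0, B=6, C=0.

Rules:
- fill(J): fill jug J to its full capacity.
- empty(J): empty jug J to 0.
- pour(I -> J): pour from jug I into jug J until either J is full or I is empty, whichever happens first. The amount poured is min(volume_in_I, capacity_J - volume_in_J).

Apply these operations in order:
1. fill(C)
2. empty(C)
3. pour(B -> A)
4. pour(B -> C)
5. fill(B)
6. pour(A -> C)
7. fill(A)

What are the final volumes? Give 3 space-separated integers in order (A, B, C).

Answer: 5 6 6

Derivation:
Step 1: fill(C) -> (A=0 B=6 C=8)
Step 2: empty(C) -> (A=0 B=6 C=0)
Step 3: pour(B -> A) -> (A=5 B=1 C=0)
Step 4: pour(B -> C) -> (A=5 B=0 C=1)
Step 5: fill(B) -> (A=5 B=6 C=1)
Step 6: pour(A -> C) -> (A=0 B=6 C=6)
Step 7: fill(A) -> (A=5 B=6 C=6)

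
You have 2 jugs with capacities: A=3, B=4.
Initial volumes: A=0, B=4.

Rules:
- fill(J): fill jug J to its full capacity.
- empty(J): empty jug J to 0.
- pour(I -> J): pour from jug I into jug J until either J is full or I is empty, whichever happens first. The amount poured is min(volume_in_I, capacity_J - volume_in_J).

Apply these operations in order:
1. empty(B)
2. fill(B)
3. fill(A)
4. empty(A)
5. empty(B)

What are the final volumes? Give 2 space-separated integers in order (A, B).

Step 1: empty(B) -> (A=0 B=0)
Step 2: fill(B) -> (A=0 B=4)
Step 3: fill(A) -> (A=3 B=4)
Step 4: empty(A) -> (A=0 B=4)
Step 5: empty(B) -> (A=0 B=0)

Answer: 0 0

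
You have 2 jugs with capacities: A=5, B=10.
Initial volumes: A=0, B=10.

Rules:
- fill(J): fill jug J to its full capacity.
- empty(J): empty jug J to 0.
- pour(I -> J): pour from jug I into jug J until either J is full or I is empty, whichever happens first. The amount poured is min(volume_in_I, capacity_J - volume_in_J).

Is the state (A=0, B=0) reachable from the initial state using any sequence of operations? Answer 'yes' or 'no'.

BFS from (A=0, B=10):
  1. empty(B) -> (A=0 B=0)
Target reached → yes.

Answer: yes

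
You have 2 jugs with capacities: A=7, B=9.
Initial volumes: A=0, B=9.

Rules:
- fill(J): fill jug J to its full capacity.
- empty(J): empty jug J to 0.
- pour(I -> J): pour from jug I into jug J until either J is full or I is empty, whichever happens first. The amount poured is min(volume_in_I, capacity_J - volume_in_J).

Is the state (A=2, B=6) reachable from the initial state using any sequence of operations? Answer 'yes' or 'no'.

BFS explored all 32 reachable states.
Reachable set includes: (0,0), (0,1), (0,2), (0,3), (0,4), (0,5), (0,6), (0,7), (0,8), (0,9), (1,0), (1,9) ...
Target (A=2, B=6) not in reachable set → no.

Answer: no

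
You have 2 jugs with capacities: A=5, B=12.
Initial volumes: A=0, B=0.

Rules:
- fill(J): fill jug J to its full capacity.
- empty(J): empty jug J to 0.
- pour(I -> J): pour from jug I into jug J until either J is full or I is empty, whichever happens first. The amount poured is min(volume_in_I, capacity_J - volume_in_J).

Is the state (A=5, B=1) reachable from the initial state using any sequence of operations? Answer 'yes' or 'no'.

Answer: yes

Derivation:
BFS from (A=0, B=0):
  1. fill(A) -> (A=5 B=0)
  2. pour(A -> B) -> (A=0 B=5)
  3. fill(A) -> (A=5 B=5)
  4. pour(A -> B) -> (A=0 B=10)
  5. fill(A) -> (A=5 B=10)
  6. pour(A -> B) -> (A=3 B=12)
  7. empty(B) -> (A=3 B=0)
  8. pour(A -> B) -> (A=0 B=3)
  9. fill(A) -> (A=5 B=3)
  10. pour(A -> B) -> (A=0 B=8)
  11. fill(A) -> (A=5 B=8)
  12. pour(A -> B) -> (A=1 B=12)
  13. empty(B) -> (A=1 B=0)
  14. pour(A -> B) -> (A=0 B=1)
  15. fill(A) -> (A=5 B=1)
Target reached → yes.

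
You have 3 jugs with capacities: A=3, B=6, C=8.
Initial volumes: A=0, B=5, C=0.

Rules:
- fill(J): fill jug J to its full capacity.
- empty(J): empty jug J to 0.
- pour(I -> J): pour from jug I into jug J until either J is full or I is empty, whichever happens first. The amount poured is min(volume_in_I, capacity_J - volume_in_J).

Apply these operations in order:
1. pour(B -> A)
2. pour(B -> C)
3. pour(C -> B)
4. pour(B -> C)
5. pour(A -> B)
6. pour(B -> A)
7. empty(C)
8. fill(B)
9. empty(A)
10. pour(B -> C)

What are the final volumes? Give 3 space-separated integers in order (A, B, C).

Answer: 0 0 6

Derivation:
Step 1: pour(B -> A) -> (A=3 B=2 C=0)
Step 2: pour(B -> C) -> (A=3 B=0 C=2)
Step 3: pour(C -> B) -> (A=3 B=2 C=0)
Step 4: pour(B -> C) -> (A=3 B=0 C=2)
Step 5: pour(A -> B) -> (A=0 B=3 C=2)
Step 6: pour(B -> A) -> (A=3 B=0 C=2)
Step 7: empty(C) -> (A=3 B=0 C=0)
Step 8: fill(B) -> (A=3 B=6 C=0)
Step 9: empty(A) -> (A=0 B=6 C=0)
Step 10: pour(B -> C) -> (A=0 B=0 C=6)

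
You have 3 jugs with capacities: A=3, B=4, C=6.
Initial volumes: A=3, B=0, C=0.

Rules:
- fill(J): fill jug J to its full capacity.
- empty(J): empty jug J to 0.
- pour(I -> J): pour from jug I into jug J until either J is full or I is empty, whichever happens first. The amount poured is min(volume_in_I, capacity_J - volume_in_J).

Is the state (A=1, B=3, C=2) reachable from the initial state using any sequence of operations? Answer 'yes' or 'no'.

Answer: no

Derivation:
BFS explored all 110 reachable states.
Reachable set includes: (0,0,0), (0,0,1), (0,0,2), (0,0,3), (0,0,4), (0,0,5), (0,0,6), (0,1,0), (0,1,1), (0,1,2), (0,1,3), (0,1,4) ...
Target (A=1, B=3, C=2) not in reachable set → no.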